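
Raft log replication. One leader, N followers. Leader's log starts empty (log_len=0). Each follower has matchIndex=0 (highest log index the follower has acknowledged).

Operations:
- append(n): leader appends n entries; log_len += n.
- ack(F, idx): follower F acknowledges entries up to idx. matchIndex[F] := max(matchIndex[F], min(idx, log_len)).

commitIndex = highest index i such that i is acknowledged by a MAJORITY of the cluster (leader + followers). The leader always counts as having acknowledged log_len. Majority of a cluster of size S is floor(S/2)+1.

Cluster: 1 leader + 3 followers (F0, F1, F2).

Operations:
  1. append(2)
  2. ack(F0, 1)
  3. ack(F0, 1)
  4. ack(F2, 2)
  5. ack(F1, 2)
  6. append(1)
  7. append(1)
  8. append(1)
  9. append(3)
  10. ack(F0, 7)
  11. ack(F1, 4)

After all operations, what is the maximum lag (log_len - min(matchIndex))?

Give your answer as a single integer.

Answer: 6

Derivation:
Op 1: append 2 -> log_len=2
Op 2: F0 acks idx 1 -> match: F0=1 F1=0 F2=0; commitIndex=0
Op 3: F0 acks idx 1 -> match: F0=1 F1=0 F2=0; commitIndex=0
Op 4: F2 acks idx 2 -> match: F0=1 F1=0 F2=2; commitIndex=1
Op 5: F1 acks idx 2 -> match: F0=1 F1=2 F2=2; commitIndex=2
Op 6: append 1 -> log_len=3
Op 7: append 1 -> log_len=4
Op 8: append 1 -> log_len=5
Op 9: append 3 -> log_len=8
Op 10: F0 acks idx 7 -> match: F0=7 F1=2 F2=2; commitIndex=2
Op 11: F1 acks idx 4 -> match: F0=7 F1=4 F2=2; commitIndex=4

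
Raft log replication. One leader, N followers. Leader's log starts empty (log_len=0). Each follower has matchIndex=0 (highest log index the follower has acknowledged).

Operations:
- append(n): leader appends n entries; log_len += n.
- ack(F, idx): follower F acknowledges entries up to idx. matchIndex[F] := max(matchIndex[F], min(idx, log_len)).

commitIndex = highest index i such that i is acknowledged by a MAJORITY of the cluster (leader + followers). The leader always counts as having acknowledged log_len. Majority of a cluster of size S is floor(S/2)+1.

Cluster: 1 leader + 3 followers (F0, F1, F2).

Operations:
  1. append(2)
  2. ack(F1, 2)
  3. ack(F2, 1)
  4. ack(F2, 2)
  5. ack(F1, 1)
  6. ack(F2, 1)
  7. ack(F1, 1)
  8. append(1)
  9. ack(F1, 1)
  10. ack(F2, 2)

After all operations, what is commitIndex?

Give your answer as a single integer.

Answer: 2

Derivation:
Op 1: append 2 -> log_len=2
Op 2: F1 acks idx 2 -> match: F0=0 F1=2 F2=0; commitIndex=0
Op 3: F2 acks idx 1 -> match: F0=0 F1=2 F2=1; commitIndex=1
Op 4: F2 acks idx 2 -> match: F0=0 F1=2 F2=2; commitIndex=2
Op 5: F1 acks idx 1 -> match: F0=0 F1=2 F2=2; commitIndex=2
Op 6: F2 acks idx 1 -> match: F0=0 F1=2 F2=2; commitIndex=2
Op 7: F1 acks idx 1 -> match: F0=0 F1=2 F2=2; commitIndex=2
Op 8: append 1 -> log_len=3
Op 9: F1 acks idx 1 -> match: F0=0 F1=2 F2=2; commitIndex=2
Op 10: F2 acks idx 2 -> match: F0=0 F1=2 F2=2; commitIndex=2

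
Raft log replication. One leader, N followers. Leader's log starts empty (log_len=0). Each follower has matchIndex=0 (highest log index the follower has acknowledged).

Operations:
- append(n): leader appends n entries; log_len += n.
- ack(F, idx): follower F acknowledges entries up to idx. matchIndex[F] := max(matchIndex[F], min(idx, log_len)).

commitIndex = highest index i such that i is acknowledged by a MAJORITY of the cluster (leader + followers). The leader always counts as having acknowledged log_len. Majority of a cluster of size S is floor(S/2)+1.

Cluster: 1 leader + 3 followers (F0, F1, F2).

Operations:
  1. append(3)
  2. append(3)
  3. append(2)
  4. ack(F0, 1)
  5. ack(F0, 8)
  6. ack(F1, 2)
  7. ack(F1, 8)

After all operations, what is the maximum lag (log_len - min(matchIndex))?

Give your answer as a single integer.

Answer: 8

Derivation:
Op 1: append 3 -> log_len=3
Op 2: append 3 -> log_len=6
Op 3: append 2 -> log_len=8
Op 4: F0 acks idx 1 -> match: F0=1 F1=0 F2=0; commitIndex=0
Op 5: F0 acks idx 8 -> match: F0=8 F1=0 F2=0; commitIndex=0
Op 6: F1 acks idx 2 -> match: F0=8 F1=2 F2=0; commitIndex=2
Op 7: F1 acks idx 8 -> match: F0=8 F1=8 F2=0; commitIndex=8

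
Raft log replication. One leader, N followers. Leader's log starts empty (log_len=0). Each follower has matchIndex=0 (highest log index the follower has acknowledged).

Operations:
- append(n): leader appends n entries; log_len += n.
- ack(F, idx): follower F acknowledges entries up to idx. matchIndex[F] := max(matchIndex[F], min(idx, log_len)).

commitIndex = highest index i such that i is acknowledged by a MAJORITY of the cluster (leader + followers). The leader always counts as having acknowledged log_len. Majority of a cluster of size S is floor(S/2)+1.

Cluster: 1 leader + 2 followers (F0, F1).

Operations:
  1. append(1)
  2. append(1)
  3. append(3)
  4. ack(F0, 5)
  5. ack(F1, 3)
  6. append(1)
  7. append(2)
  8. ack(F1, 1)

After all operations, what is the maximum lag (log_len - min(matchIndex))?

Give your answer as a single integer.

Answer: 5

Derivation:
Op 1: append 1 -> log_len=1
Op 2: append 1 -> log_len=2
Op 3: append 3 -> log_len=5
Op 4: F0 acks idx 5 -> match: F0=5 F1=0; commitIndex=5
Op 5: F1 acks idx 3 -> match: F0=5 F1=3; commitIndex=5
Op 6: append 1 -> log_len=6
Op 7: append 2 -> log_len=8
Op 8: F1 acks idx 1 -> match: F0=5 F1=3; commitIndex=5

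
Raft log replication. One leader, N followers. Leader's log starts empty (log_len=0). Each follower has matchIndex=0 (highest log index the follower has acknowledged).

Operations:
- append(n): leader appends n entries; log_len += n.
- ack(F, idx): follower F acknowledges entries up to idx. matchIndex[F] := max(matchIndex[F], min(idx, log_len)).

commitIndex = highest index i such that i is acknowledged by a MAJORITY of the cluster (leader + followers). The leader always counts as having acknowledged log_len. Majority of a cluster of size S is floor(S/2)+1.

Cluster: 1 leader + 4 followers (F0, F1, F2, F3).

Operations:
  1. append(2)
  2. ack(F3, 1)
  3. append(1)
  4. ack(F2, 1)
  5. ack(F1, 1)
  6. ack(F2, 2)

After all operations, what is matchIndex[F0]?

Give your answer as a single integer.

Answer: 0

Derivation:
Op 1: append 2 -> log_len=2
Op 2: F3 acks idx 1 -> match: F0=0 F1=0 F2=0 F3=1; commitIndex=0
Op 3: append 1 -> log_len=3
Op 4: F2 acks idx 1 -> match: F0=0 F1=0 F2=1 F3=1; commitIndex=1
Op 5: F1 acks idx 1 -> match: F0=0 F1=1 F2=1 F3=1; commitIndex=1
Op 6: F2 acks idx 2 -> match: F0=0 F1=1 F2=2 F3=1; commitIndex=1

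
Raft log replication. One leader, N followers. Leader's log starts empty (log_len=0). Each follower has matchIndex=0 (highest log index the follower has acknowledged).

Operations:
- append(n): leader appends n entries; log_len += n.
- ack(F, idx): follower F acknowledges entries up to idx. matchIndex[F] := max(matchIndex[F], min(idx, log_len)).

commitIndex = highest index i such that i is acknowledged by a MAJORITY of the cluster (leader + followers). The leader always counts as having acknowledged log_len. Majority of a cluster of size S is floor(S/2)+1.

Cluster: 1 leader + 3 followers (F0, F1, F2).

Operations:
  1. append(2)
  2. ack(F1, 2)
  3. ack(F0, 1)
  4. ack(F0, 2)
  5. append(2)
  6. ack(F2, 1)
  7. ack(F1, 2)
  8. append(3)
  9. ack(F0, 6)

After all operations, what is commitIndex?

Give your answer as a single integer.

Answer: 2

Derivation:
Op 1: append 2 -> log_len=2
Op 2: F1 acks idx 2 -> match: F0=0 F1=2 F2=0; commitIndex=0
Op 3: F0 acks idx 1 -> match: F0=1 F1=2 F2=0; commitIndex=1
Op 4: F0 acks idx 2 -> match: F0=2 F1=2 F2=0; commitIndex=2
Op 5: append 2 -> log_len=4
Op 6: F2 acks idx 1 -> match: F0=2 F1=2 F2=1; commitIndex=2
Op 7: F1 acks idx 2 -> match: F0=2 F1=2 F2=1; commitIndex=2
Op 8: append 3 -> log_len=7
Op 9: F0 acks idx 6 -> match: F0=6 F1=2 F2=1; commitIndex=2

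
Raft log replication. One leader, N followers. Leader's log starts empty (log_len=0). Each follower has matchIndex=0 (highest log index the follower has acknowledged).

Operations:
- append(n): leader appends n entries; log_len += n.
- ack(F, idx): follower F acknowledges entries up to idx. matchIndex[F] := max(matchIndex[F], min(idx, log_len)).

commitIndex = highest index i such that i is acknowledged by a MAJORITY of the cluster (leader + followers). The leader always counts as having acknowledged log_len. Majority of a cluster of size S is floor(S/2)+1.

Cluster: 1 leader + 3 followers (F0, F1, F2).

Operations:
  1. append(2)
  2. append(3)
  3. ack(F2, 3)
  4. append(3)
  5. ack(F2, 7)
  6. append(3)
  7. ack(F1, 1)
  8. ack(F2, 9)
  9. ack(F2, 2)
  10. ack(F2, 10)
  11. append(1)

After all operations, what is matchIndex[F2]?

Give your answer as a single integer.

Op 1: append 2 -> log_len=2
Op 2: append 3 -> log_len=5
Op 3: F2 acks idx 3 -> match: F0=0 F1=0 F2=3; commitIndex=0
Op 4: append 3 -> log_len=8
Op 5: F2 acks idx 7 -> match: F0=0 F1=0 F2=7; commitIndex=0
Op 6: append 3 -> log_len=11
Op 7: F1 acks idx 1 -> match: F0=0 F1=1 F2=7; commitIndex=1
Op 8: F2 acks idx 9 -> match: F0=0 F1=1 F2=9; commitIndex=1
Op 9: F2 acks idx 2 -> match: F0=0 F1=1 F2=9; commitIndex=1
Op 10: F2 acks idx 10 -> match: F0=0 F1=1 F2=10; commitIndex=1
Op 11: append 1 -> log_len=12

Answer: 10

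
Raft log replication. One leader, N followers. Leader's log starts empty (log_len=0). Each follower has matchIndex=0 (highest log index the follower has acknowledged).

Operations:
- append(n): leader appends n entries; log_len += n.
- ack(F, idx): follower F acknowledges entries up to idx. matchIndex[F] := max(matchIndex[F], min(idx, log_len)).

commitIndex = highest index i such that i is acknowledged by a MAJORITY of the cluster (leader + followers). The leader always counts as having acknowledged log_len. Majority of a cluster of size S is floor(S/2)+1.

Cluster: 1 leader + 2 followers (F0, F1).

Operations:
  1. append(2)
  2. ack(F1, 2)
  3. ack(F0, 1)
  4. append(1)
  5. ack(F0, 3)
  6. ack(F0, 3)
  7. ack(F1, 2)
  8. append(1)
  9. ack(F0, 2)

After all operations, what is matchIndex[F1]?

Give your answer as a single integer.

Answer: 2

Derivation:
Op 1: append 2 -> log_len=2
Op 2: F1 acks idx 2 -> match: F0=0 F1=2; commitIndex=2
Op 3: F0 acks idx 1 -> match: F0=1 F1=2; commitIndex=2
Op 4: append 1 -> log_len=3
Op 5: F0 acks idx 3 -> match: F0=3 F1=2; commitIndex=3
Op 6: F0 acks idx 3 -> match: F0=3 F1=2; commitIndex=3
Op 7: F1 acks idx 2 -> match: F0=3 F1=2; commitIndex=3
Op 8: append 1 -> log_len=4
Op 9: F0 acks idx 2 -> match: F0=3 F1=2; commitIndex=3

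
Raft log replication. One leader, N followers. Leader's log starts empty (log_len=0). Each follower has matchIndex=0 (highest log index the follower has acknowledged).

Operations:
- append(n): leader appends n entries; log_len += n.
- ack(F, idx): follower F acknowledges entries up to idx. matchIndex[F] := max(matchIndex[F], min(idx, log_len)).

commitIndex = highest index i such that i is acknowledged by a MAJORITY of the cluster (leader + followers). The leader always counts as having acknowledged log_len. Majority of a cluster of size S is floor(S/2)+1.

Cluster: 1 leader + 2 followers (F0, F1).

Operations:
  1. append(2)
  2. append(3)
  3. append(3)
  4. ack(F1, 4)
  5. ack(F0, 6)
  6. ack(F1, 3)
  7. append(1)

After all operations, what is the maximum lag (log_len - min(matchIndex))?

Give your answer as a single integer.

Answer: 5

Derivation:
Op 1: append 2 -> log_len=2
Op 2: append 3 -> log_len=5
Op 3: append 3 -> log_len=8
Op 4: F1 acks idx 4 -> match: F0=0 F1=4; commitIndex=4
Op 5: F0 acks idx 6 -> match: F0=6 F1=4; commitIndex=6
Op 6: F1 acks idx 3 -> match: F0=6 F1=4; commitIndex=6
Op 7: append 1 -> log_len=9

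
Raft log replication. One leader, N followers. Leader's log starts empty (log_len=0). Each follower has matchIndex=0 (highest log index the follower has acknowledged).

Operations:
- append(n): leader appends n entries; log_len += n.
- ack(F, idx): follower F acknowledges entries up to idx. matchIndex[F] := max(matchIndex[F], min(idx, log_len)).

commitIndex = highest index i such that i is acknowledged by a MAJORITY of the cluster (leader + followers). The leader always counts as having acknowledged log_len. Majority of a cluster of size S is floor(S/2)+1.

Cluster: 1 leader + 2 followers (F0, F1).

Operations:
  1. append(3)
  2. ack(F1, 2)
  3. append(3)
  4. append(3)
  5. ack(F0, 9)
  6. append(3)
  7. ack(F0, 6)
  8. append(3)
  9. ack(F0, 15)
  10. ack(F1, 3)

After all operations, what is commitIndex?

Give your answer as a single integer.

Answer: 15

Derivation:
Op 1: append 3 -> log_len=3
Op 2: F1 acks idx 2 -> match: F0=0 F1=2; commitIndex=2
Op 3: append 3 -> log_len=6
Op 4: append 3 -> log_len=9
Op 5: F0 acks idx 9 -> match: F0=9 F1=2; commitIndex=9
Op 6: append 3 -> log_len=12
Op 7: F0 acks idx 6 -> match: F0=9 F1=2; commitIndex=9
Op 8: append 3 -> log_len=15
Op 9: F0 acks idx 15 -> match: F0=15 F1=2; commitIndex=15
Op 10: F1 acks idx 3 -> match: F0=15 F1=3; commitIndex=15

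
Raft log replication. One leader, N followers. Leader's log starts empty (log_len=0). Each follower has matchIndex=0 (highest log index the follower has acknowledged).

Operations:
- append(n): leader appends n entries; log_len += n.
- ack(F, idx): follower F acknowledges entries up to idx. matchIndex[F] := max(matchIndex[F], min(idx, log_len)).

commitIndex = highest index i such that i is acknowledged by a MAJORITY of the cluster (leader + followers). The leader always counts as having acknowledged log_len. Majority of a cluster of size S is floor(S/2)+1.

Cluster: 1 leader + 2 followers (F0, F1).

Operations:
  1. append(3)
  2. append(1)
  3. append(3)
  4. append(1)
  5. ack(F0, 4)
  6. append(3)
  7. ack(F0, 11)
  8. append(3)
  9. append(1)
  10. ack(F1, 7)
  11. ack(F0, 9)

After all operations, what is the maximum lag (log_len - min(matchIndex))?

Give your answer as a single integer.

Op 1: append 3 -> log_len=3
Op 2: append 1 -> log_len=4
Op 3: append 3 -> log_len=7
Op 4: append 1 -> log_len=8
Op 5: F0 acks idx 4 -> match: F0=4 F1=0; commitIndex=4
Op 6: append 3 -> log_len=11
Op 7: F0 acks idx 11 -> match: F0=11 F1=0; commitIndex=11
Op 8: append 3 -> log_len=14
Op 9: append 1 -> log_len=15
Op 10: F1 acks idx 7 -> match: F0=11 F1=7; commitIndex=11
Op 11: F0 acks idx 9 -> match: F0=11 F1=7; commitIndex=11

Answer: 8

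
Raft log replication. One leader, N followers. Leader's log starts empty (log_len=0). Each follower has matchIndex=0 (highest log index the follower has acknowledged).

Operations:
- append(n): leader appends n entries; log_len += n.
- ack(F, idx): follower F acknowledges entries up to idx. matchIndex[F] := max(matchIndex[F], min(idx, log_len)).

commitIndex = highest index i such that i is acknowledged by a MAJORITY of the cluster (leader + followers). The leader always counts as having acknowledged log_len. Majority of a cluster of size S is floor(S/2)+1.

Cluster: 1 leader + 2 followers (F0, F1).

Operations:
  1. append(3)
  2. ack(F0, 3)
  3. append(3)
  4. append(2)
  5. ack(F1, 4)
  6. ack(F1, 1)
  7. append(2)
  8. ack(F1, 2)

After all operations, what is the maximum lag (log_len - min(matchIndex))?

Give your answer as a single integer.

Answer: 7

Derivation:
Op 1: append 3 -> log_len=3
Op 2: F0 acks idx 3 -> match: F0=3 F1=0; commitIndex=3
Op 3: append 3 -> log_len=6
Op 4: append 2 -> log_len=8
Op 5: F1 acks idx 4 -> match: F0=3 F1=4; commitIndex=4
Op 6: F1 acks idx 1 -> match: F0=3 F1=4; commitIndex=4
Op 7: append 2 -> log_len=10
Op 8: F1 acks idx 2 -> match: F0=3 F1=4; commitIndex=4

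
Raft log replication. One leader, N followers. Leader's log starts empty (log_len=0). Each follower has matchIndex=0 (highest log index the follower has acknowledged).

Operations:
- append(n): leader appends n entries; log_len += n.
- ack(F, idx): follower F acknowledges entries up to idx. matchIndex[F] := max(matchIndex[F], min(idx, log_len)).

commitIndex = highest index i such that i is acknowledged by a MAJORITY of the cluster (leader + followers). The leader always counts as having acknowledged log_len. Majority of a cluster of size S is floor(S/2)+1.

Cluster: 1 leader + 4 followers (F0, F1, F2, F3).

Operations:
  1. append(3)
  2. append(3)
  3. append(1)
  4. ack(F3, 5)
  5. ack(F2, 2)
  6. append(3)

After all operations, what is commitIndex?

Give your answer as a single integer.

Op 1: append 3 -> log_len=3
Op 2: append 3 -> log_len=6
Op 3: append 1 -> log_len=7
Op 4: F3 acks idx 5 -> match: F0=0 F1=0 F2=0 F3=5; commitIndex=0
Op 5: F2 acks idx 2 -> match: F0=0 F1=0 F2=2 F3=5; commitIndex=2
Op 6: append 3 -> log_len=10

Answer: 2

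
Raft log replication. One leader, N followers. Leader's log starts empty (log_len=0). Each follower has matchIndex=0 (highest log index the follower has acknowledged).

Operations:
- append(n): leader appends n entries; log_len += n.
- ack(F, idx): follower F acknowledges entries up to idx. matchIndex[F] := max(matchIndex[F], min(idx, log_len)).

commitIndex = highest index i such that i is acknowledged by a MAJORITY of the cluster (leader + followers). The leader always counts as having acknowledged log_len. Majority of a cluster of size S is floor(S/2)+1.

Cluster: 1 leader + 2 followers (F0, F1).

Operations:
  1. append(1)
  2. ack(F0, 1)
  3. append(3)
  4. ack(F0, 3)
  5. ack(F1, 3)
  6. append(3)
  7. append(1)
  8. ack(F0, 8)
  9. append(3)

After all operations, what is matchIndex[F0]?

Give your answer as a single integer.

Op 1: append 1 -> log_len=1
Op 2: F0 acks idx 1 -> match: F0=1 F1=0; commitIndex=1
Op 3: append 3 -> log_len=4
Op 4: F0 acks idx 3 -> match: F0=3 F1=0; commitIndex=3
Op 5: F1 acks idx 3 -> match: F0=3 F1=3; commitIndex=3
Op 6: append 3 -> log_len=7
Op 7: append 1 -> log_len=8
Op 8: F0 acks idx 8 -> match: F0=8 F1=3; commitIndex=8
Op 9: append 3 -> log_len=11

Answer: 8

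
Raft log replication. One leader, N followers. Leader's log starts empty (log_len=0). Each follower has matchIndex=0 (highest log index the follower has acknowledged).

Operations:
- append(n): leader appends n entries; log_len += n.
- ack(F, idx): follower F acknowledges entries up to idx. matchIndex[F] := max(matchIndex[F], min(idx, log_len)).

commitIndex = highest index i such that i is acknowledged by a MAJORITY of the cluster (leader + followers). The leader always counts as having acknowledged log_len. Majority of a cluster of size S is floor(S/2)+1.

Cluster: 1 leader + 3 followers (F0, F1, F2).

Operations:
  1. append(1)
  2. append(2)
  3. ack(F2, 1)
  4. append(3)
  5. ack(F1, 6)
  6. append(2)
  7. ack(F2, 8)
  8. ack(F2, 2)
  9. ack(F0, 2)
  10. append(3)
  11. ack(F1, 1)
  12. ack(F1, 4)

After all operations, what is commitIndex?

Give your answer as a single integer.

Answer: 6

Derivation:
Op 1: append 1 -> log_len=1
Op 2: append 2 -> log_len=3
Op 3: F2 acks idx 1 -> match: F0=0 F1=0 F2=1; commitIndex=0
Op 4: append 3 -> log_len=6
Op 5: F1 acks idx 6 -> match: F0=0 F1=6 F2=1; commitIndex=1
Op 6: append 2 -> log_len=8
Op 7: F2 acks idx 8 -> match: F0=0 F1=6 F2=8; commitIndex=6
Op 8: F2 acks idx 2 -> match: F0=0 F1=6 F2=8; commitIndex=6
Op 9: F0 acks idx 2 -> match: F0=2 F1=6 F2=8; commitIndex=6
Op 10: append 3 -> log_len=11
Op 11: F1 acks idx 1 -> match: F0=2 F1=6 F2=8; commitIndex=6
Op 12: F1 acks idx 4 -> match: F0=2 F1=6 F2=8; commitIndex=6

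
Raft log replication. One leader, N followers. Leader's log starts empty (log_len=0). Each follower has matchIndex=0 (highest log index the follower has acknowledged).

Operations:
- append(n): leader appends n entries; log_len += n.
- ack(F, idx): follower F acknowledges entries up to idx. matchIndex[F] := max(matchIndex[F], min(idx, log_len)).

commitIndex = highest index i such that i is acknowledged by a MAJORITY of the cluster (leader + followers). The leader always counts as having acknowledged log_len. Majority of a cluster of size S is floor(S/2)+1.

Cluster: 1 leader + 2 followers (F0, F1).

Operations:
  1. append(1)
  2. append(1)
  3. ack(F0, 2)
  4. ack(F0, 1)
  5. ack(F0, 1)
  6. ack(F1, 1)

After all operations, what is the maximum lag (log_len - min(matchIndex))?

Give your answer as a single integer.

Answer: 1

Derivation:
Op 1: append 1 -> log_len=1
Op 2: append 1 -> log_len=2
Op 3: F0 acks idx 2 -> match: F0=2 F1=0; commitIndex=2
Op 4: F0 acks idx 1 -> match: F0=2 F1=0; commitIndex=2
Op 5: F0 acks idx 1 -> match: F0=2 F1=0; commitIndex=2
Op 6: F1 acks idx 1 -> match: F0=2 F1=1; commitIndex=2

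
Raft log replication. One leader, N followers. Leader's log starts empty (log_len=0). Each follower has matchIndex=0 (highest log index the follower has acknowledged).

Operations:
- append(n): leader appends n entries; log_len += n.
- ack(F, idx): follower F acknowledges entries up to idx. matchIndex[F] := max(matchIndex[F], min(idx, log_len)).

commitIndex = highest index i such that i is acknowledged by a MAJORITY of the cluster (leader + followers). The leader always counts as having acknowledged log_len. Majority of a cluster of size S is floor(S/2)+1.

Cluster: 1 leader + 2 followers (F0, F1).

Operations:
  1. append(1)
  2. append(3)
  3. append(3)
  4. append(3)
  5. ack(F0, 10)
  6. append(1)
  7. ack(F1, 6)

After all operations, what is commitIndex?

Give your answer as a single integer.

Op 1: append 1 -> log_len=1
Op 2: append 3 -> log_len=4
Op 3: append 3 -> log_len=7
Op 4: append 3 -> log_len=10
Op 5: F0 acks idx 10 -> match: F0=10 F1=0; commitIndex=10
Op 6: append 1 -> log_len=11
Op 7: F1 acks idx 6 -> match: F0=10 F1=6; commitIndex=10

Answer: 10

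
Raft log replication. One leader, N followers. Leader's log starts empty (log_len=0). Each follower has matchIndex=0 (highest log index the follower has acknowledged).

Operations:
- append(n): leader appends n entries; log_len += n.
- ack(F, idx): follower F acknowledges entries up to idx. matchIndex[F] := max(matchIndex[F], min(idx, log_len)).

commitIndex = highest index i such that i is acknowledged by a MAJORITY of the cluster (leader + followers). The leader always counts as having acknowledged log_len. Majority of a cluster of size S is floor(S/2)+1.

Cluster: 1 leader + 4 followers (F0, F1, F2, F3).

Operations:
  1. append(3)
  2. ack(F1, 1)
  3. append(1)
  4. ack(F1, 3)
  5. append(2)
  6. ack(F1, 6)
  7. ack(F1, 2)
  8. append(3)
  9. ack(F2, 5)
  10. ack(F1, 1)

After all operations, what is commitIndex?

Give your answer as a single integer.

Op 1: append 3 -> log_len=3
Op 2: F1 acks idx 1 -> match: F0=0 F1=1 F2=0 F3=0; commitIndex=0
Op 3: append 1 -> log_len=4
Op 4: F1 acks idx 3 -> match: F0=0 F1=3 F2=0 F3=0; commitIndex=0
Op 5: append 2 -> log_len=6
Op 6: F1 acks idx 6 -> match: F0=0 F1=6 F2=0 F3=0; commitIndex=0
Op 7: F1 acks idx 2 -> match: F0=0 F1=6 F2=0 F3=0; commitIndex=0
Op 8: append 3 -> log_len=9
Op 9: F2 acks idx 5 -> match: F0=0 F1=6 F2=5 F3=0; commitIndex=5
Op 10: F1 acks idx 1 -> match: F0=0 F1=6 F2=5 F3=0; commitIndex=5

Answer: 5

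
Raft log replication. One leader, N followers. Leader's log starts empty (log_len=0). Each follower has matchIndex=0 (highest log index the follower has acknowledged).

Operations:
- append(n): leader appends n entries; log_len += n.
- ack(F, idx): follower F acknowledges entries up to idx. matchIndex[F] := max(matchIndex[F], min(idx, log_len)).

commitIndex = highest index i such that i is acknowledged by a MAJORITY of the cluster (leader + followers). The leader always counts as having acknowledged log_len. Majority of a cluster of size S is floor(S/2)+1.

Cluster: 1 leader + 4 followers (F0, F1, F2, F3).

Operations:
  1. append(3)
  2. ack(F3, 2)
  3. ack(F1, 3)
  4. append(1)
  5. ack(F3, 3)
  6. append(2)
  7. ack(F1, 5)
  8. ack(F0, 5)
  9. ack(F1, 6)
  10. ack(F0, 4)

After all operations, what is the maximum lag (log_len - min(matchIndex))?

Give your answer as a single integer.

Op 1: append 3 -> log_len=3
Op 2: F3 acks idx 2 -> match: F0=0 F1=0 F2=0 F3=2; commitIndex=0
Op 3: F1 acks idx 3 -> match: F0=0 F1=3 F2=0 F3=2; commitIndex=2
Op 4: append 1 -> log_len=4
Op 5: F3 acks idx 3 -> match: F0=0 F1=3 F2=0 F3=3; commitIndex=3
Op 6: append 2 -> log_len=6
Op 7: F1 acks idx 5 -> match: F0=0 F1=5 F2=0 F3=3; commitIndex=3
Op 8: F0 acks idx 5 -> match: F0=5 F1=5 F2=0 F3=3; commitIndex=5
Op 9: F1 acks idx 6 -> match: F0=5 F1=6 F2=0 F3=3; commitIndex=5
Op 10: F0 acks idx 4 -> match: F0=5 F1=6 F2=0 F3=3; commitIndex=5

Answer: 6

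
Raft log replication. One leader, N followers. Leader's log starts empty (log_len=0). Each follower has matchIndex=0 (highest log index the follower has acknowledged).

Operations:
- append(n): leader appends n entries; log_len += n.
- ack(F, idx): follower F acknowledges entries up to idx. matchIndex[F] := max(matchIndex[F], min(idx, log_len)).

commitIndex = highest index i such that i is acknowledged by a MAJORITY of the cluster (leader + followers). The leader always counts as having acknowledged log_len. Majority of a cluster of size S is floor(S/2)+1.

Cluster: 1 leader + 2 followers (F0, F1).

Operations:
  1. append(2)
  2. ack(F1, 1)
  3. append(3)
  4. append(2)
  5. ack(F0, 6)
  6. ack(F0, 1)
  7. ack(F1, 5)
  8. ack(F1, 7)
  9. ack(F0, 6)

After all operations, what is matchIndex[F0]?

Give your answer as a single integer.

Answer: 6

Derivation:
Op 1: append 2 -> log_len=2
Op 2: F1 acks idx 1 -> match: F0=0 F1=1; commitIndex=1
Op 3: append 3 -> log_len=5
Op 4: append 2 -> log_len=7
Op 5: F0 acks idx 6 -> match: F0=6 F1=1; commitIndex=6
Op 6: F0 acks idx 1 -> match: F0=6 F1=1; commitIndex=6
Op 7: F1 acks idx 5 -> match: F0=6 F1=5; commitIndex=6
Op 8: F1 acks idx 7 -> match: F0=6 F1=7; commitIndex=7
Op 9: F0 acks idx 6 -> match: F0=6 F1=7; commitIndex=7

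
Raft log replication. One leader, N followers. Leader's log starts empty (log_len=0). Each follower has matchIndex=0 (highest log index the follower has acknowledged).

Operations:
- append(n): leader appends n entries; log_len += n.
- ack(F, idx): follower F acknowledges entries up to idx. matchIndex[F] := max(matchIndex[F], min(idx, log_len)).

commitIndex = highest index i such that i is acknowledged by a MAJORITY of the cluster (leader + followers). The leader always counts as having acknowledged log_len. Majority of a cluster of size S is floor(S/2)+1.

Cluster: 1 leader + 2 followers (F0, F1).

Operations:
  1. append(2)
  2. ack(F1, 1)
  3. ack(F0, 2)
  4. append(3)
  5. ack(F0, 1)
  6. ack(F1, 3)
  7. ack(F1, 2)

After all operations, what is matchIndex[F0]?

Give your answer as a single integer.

Op 1: append 2 -> log_len=2
Op 2: F1 acks idx 1 -> match: F0=0 F1=1; commitIndex=1
Op 3: F0 acks idx 2 -> match: F0=2 F1=1; commitIndex=2
Op 4: append 3 -> log_len=5
Op 5: F0 acks idx 1 -> match: F0=2 F1=1; commitIndex=2
Op 6: F1 acks idx 3 -> match: F0=2 F1=3; commitIndex=3
Op 7: F1 acks idx 2 -> match: F0=2 F1=3; commitIndex=3

Answer: 2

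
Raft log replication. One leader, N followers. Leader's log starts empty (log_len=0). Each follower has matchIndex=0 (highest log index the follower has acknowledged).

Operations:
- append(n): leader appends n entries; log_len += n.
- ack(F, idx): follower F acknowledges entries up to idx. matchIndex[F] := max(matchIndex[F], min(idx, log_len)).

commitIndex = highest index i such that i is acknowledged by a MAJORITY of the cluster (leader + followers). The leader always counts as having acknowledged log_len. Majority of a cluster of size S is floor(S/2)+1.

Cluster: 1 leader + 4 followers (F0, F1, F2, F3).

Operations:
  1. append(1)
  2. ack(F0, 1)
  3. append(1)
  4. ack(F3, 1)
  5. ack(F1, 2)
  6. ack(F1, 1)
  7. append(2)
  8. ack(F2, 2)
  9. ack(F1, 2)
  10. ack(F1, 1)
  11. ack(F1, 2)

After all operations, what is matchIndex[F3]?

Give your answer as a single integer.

Answer: 1

Derivation:
Op 1: append 1 -> log_len=1
Op 2: F0 acks idx 1 -> match: F0=1 F1=0 F2=0 F3=0; commitIndex=0
Op 3: append 1 -> log_len=2
Op 4: F3 acks idx 1 -> match: F0=1 F1=0 F2=0 F3=1; commitIndex=1
Op 5: F1 acks idx 2 -> match: F0=1 F1=2 F2=0 F3=1; commitIndex=1
Op 6: F1 acks idx 1 -> match: F0=1 F1=2 F2=0 F3=1; commitIndex=1
Op 7: append 2 -> log_len=4
Op 8: F2 acks idx 2 -> match: F0=1 F1=2 F2=2 F3=1; commitIndex=2
Op 9: F1 acks idx 2 -> match: F0=1 F1=2 F2=2 F3=1; commitIndex=2
Op 10: F1 acks idx 1 -> match: F0=1 F1=2 F2=2 F3=1; commitIndex=2
Op 11: F1 acks idx 2 -> match: F0=1 F1=2 F2=2 F3=1; commitIndex=2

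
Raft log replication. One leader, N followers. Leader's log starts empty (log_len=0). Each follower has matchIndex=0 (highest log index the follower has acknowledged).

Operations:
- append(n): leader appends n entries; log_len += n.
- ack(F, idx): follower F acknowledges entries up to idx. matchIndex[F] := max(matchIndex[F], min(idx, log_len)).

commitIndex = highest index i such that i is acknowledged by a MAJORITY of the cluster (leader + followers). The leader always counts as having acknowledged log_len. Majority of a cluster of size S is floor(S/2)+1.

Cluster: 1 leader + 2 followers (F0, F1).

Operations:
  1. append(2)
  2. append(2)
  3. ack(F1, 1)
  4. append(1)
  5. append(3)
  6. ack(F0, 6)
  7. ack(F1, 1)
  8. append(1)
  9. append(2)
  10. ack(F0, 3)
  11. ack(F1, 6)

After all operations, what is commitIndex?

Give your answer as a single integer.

Op 1: append 2 -> log_len=2
Op 2: append 2 -> log_len=4
Op 3: F1 acks idx 1 -> match: F0=0 F1=1; commitIndex=1
Op 4: append 1 -> log_len=5
Op 5: append 3 -> log_len=8
Op 6: F0 acks idx 6 -> match: F0=6 F1=1; commitIndex=6
Op 7: F1 acks idx 1 -> match: F0=6 F1=1; commitIndex=6
Op 8: append 1 -> log_len=9
Op 9: append 2 -> log_len=11
Op 10: F0 acks idx 3 -> match: F0=6 F1=1; commitIndex=6
Op 11: F1 acks idx 6 -> match: F0=6 F1=6; commitIndex=6

Answer: 6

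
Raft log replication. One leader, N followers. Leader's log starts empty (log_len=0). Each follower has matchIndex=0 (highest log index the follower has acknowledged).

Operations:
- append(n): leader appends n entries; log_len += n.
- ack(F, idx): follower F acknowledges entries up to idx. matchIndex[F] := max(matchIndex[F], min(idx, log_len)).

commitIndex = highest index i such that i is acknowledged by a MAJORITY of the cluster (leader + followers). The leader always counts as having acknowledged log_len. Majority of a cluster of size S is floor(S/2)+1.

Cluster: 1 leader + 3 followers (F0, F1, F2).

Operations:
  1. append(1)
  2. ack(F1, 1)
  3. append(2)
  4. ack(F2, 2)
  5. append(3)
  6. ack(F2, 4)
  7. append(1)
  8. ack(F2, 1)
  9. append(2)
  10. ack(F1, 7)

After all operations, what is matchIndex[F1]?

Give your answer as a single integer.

Op 1: append 1 -> log_len=1
Op 2: F1 acks idx 1 -> match: F0=0 F1=1 F2=0; commitIndex=0
Op 3: append 2 -> log_len=3
Op 4: F2 acks idx 2 -> match: F0=0 F1=1 F2=2; commitIndex=1
Op 5: append 3 -> log_len=6
Op 6: F2 acks idx 4 -> match: F0=0 F1=1 F2=4; commitIndex=1
Op 7: append 1 -> log_len=7
Op 8: F2 acks idx 1 -> match: F0=0 F1=1 F2=4; commitIndex=1
Op 9: append 2 -> log_len=9
Op 10: F1 acks idx 7 -> match: F0=0 F1=7 F2=4; commitIndex=4

Answer: 7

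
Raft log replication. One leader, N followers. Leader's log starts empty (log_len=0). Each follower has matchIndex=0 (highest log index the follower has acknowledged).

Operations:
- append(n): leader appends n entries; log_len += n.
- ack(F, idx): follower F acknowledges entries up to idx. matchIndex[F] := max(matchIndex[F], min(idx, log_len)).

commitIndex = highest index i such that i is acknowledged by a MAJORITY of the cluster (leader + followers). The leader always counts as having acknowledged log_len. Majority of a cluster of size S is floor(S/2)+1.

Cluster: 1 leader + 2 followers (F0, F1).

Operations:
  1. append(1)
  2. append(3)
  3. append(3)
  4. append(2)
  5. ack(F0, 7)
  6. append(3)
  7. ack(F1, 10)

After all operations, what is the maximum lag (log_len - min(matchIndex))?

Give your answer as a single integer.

Op 1: append 1 -> log_len=1
Op 2: append 3 -> log_len=4
Op 3: append 3 -> log_len=7
Op 4: append 2 -> log_len=9
Op 5: F0 acks idx 7 -> match: F0=7 F1=0; commitIndex=7
Op 6: append 3 -> log_len=12
Op 7: F1 acks idx 10 -> match: F0=7 F1=10; commitIndex=10

Answer: 5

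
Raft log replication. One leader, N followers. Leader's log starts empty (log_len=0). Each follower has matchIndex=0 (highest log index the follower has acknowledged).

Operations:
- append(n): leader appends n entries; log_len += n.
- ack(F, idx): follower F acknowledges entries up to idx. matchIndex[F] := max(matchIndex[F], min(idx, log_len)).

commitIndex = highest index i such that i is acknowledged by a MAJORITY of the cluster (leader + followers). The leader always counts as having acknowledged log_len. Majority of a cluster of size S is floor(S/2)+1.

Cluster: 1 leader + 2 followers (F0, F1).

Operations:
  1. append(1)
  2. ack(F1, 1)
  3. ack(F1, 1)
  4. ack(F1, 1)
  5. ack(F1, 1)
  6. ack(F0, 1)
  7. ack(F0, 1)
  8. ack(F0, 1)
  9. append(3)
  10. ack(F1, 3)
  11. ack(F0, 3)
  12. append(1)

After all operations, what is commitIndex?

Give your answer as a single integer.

Answer: 3

Derivation:
Op 1: append 1 -> log_len=1
Op 2: F1 acks idx 1 -> match: F0=0 F1=1; commitIndex=1
Op 3: F1 acks idx 1 -> match: F0=0 F1=1; commitIndex=1
Op 4: F1 acks idx 1 -> match: F0=0 F1=1; commitIndex=1
Op 5: F1 acks idx 1 -> match: F0=0 F1=1; commitIndex=1
Op 6: F0 acks idx 1 -> match: F0=1 F1=1; commitIndex=1
Op 7: F0 acks idx 1 -> match: F0=1 F1=1; commitIndex=1
Op 8: F0 acks idx 1 -> match: F0=1 F1=1; commitIndex=1
Op 9: append 3 -> log_len=4
Op 10: F1 acks idx 3 -> match: F0=1 F1=3; commitIndex=3
Op 11: F0 acks idx 3 -> match: F0=3 F1=3; commitIndex=3
Op 12: append 1 -> log_len=5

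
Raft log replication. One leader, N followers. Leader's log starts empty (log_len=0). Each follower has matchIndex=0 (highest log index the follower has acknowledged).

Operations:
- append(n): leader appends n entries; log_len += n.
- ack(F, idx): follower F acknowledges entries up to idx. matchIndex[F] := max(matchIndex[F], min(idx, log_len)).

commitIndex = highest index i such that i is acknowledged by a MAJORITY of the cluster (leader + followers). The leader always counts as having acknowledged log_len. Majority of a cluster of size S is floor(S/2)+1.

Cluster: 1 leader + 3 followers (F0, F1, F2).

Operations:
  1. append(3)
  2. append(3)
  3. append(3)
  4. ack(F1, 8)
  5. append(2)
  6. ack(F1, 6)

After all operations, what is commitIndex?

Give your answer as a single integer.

Op 1: append 3 -> log_len=3
Op 2: append 3 -> log_len=6
Op 3: append 3 -> log_len=9
Op 4: F1 acks idx 8 -> match: F0=0 F1=8 F2=0; commitIndex=0
Op 5: append 2 -> log_len=11
Op 6: F1 acks idx 6 -> match: F0=0 F1=8 F2=0; commitIndex=0

Answer: 0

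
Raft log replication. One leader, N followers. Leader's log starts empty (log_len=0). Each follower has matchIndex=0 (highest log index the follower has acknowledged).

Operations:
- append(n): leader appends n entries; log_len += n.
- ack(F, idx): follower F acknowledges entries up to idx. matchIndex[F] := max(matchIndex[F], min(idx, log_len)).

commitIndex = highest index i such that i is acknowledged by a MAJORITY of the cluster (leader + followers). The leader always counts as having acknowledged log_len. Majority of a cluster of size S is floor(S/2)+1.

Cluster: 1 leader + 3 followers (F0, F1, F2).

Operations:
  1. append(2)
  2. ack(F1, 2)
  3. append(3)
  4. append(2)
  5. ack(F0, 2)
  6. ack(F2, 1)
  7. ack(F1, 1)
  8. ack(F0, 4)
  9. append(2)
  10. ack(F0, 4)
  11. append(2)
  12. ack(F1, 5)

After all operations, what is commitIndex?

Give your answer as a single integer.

Answer: 4

Derivation:
Op 1: append 2 -> log_len=2
Op 2: F1 acks idx 2 -> match: F0=0 F1=2 F2=0; commitIndex=0
Op 3: append 3 -> log_len=5
Op 4: append 2 -> log_len=7
Op 5: F0 acks idx 2 -> match: F0=2 F1=2 F2=0; commitIndex=2
Op 6: F2 acks idx 1 -> match: F0=2 F1=2 F2=1; commitIndex=2
Op 7: F1 acks idx 1 -> match: F0=2 F1=2 F2=1; commitIndex=2
Op 8: F0 acks idx 4 -> match: F0=4 F1=2 F2=1; commitIndex=2
Op 9: append 2 -> log_len=9
Op 10: F0 acks idx 4 -> match: F0=4 F1=2 F2=1; commitIndex=2
Op 11: append 2 -> log_len=11
Op 12: F1 acks idx 5 -> match: F0=4 F1=5 F2=1; commitIndex=4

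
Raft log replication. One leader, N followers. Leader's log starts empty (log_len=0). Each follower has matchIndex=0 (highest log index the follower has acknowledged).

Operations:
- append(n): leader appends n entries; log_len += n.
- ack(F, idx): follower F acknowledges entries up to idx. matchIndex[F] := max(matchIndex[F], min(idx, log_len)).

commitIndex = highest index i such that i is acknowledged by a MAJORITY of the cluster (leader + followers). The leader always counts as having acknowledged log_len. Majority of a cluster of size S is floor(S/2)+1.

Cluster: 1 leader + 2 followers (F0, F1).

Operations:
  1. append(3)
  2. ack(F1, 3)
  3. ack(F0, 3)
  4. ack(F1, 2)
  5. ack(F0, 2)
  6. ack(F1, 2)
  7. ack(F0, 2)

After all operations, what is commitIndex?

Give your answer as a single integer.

Op 1: append 3 -> log_len=3
Op 2: F1 acks idx 3 -> match: F0=0 F1=3; commitIndex=3
Op 3: F0 acks idx 3 -> match: F0=3 F1=3; commitIndex=3
Op 4: F1 acks idx 2 -> match: F0=3 F1=3; commitIndex=3
Op 5: F0 acks idx 2 -> match: F0=3 F1=3; commitIndex=3
Op 6: F1 acks idx 2 -> match: F0=3 F1=3; commitIndex=3
Op 7: F0 acks idx 2 -> match: F0=3 F1=3; commitIndex=3

Answer: 3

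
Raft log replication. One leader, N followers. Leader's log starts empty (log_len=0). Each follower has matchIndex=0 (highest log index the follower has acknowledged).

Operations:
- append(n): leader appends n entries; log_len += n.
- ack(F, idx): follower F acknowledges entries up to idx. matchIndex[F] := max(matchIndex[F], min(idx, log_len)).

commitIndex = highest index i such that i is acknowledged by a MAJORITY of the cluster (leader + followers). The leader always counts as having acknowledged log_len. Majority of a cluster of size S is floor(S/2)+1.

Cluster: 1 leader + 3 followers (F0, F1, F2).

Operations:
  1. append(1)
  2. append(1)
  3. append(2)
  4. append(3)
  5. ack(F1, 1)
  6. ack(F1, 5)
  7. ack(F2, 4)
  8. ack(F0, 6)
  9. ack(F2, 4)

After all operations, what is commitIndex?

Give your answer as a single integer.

Answer: 5

Derivation:
Op 1: append 1 -> log_len=1
Op 2: append 1 -> log_len=2
Op 3: append 2 -> log_len=4
Op 4: append 3 -> log_len=7
Op 5: F1 acks idx 1 -> match: F0=0 F1=1 F2=0; commitIndex=0
Op 6: F1 acks idx 5 -> match: F0=0 F1=5 F2=0; commitIndex=0
Op 7: F2 acks idx 4 -> match: F0=0 F1=5 F2=4; commitIndex=4
Op 8: F0 acks idx 6 -> match: F0=6 F1=5 F2=4; commitIndex=5
Op 9: F2 acks idx 4 -> match: F0=6 F1=5 F2=4; commitIndex=5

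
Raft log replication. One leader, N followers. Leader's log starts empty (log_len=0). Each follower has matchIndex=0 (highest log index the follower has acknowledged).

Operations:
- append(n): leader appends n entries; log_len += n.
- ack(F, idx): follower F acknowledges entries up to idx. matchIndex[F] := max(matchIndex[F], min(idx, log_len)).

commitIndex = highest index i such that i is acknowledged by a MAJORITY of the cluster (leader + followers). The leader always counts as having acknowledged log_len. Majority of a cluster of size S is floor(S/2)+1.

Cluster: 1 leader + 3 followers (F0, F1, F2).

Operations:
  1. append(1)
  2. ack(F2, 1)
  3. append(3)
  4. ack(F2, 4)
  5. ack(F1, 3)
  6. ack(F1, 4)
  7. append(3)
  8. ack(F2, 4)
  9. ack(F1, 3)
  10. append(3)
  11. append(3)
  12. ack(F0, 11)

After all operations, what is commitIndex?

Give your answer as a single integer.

Op 1: append 1 -> log_len=1
Op 2: F2 acks idx 1 -> match: F0=0 F1=0 F2=1; commitIndex=0
Op 3: append 3 -> log_len=4
Op 4: F2 acks idx 4 -> match: F0=0 F1=0 F2=4; commitIndex=0
Op 5: F1 acks idx 3 -> match: F0=0 F1=3 F2=4; commitIndex=3
Op 6: F1 acks idx 4 -> match: F0=0 F1=4 F2=4; commitIndex=4
Op 7: append 3 -> log_len=7
Op 8: F2 acks idx 4 -> match: F0=0 F1=4 F2=4; commitIndex=4
Op 9: F1 acks idx 3 -> match: F0=0 F1=4 F2=4; commitIndex=4
Op 10: append 3 -> log_len=10
Op 11: append 3 -> log_len=13
Op 12: F0 acks idx 11 -> match: F0=11 F1=4 F2=4; commitIndex=4

Answer: 4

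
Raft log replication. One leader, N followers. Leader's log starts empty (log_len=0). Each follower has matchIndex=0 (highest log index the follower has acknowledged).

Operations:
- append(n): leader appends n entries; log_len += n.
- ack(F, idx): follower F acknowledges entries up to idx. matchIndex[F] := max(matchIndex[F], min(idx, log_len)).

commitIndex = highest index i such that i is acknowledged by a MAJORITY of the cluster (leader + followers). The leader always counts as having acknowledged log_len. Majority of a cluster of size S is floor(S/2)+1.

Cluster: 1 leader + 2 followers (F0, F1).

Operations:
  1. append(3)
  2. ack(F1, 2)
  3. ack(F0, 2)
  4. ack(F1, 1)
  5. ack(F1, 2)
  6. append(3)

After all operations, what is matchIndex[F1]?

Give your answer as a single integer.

Answer: 2

Derivation:
Op 1: append 3 -> log_len=3
Op 2: F1 acks idx 2 -> match: F0=0 F1=2; commitIndex=2
Op 3: F0 acks idx 2 -> match: F0=2 F1=2; commitIndex=2
Op 4: F1 acks idx 1 -> match: F0=2 F1=2; commitIndex=2
Op 5: F1 acks idx 2 -> match: F0=2 F1=2; commitIndex=2
Op 6: append 3 -> log_len=6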